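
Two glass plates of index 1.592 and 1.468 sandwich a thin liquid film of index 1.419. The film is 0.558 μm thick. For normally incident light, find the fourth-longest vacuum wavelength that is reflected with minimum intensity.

396 nm

Top surface (1.592 → 1.419): reflection off a lower-index medium gives no phase shift.
Bottom surface (1.419 → 1.468): reflection off a higher-index medium gives a half-wave phase shift.
The two reflections differ by half a wavelength.
So the condition for destructive reflection is 2 n t = m λ.
λ = 2 n t / m. The fourth-longest wavelength is m = 4: λ = 2 × 1.419 × 558 / 4.00 = 396 nm.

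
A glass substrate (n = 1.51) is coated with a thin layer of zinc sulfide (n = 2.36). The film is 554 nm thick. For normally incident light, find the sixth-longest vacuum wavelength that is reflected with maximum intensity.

475 nm

At the upper boundary (n = 1.0 to n = 2.36) the reflected ray undergoes a half-wave phase shift.
Bottom surface (2.36 → 1.51): reflection off a lower-index medium gives no phase shift.
The two reflections differ by half a wavelength.
So the condition for constructive reflection is 2 n t = (m + ½) λ.
λ = 2 n t / (m + ½). The sixth-longest wavelength is m = 5: λ = 2 × 2.36 × 554 / 5.50 = 475 nm.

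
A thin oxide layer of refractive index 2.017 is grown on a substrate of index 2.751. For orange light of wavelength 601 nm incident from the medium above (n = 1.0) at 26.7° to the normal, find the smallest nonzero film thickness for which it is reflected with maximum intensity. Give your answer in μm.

Top surface (1.0 → 2.017): reflection off a higher-index medium gives a half-wave phase shift.
Ray reflecting at the bottom interface goes from n = 2.017 toward n = 2.751: a half-wave phase shift.
Zero or two π shifts → no net half-wave offset.
With no net inversion, constructive interference in reflection requires 2 n t cos θ_r = m λ.
Snell's law: 1.0 sin 26.7° = 2.017 sin θ_r → sin θ_r = 0.223, cos θ_r = 0.975.
Minimum nonzero at m = 1: t = λ / (2 n cos θ_r) = 601 / (2 × 2.017 × 0.975) = 153 nm.

0.153 μm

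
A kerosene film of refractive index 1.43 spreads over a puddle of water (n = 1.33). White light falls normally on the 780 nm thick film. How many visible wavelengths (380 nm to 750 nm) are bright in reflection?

3

At the upper boundary (n = 1.0 to n = 1.43) the reflected ray undergoes a half-wave phase shift.
Ray reflecting at the bottom interface goes from n = 1.43 toward n = 1.33: no phase shift.
Net: one phase inversion between the two reflected rays.
For strong reflection here: 2 n t = (m + ½) λ.
λ = 2 n t / (m + ½) = 2231 / (m + ½) nm.
m=2: 892 nm (IR); m=3: 637 nm (visible); m=4: 496 nm (visible); m=5: 406 nm (visible); m=6: 343 nm (UV).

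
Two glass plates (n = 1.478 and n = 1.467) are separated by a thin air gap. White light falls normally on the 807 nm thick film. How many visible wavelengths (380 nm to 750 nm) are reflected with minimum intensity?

2

Ray reflecting at the top interface goes from n = 1.478 toward n = 1.0: no phase shift.
At the lower boundary (n = 1.0 to n = 1.467) the reflected ray undergoes a half-wave phase shift.
Net: one phase inversion between the two reflected rays.
So the condition for destructive reflection is 2 n t = m λ.
λ = 2 n t / m = 1614 / m nm.
m=2: 807 nm (IR); m=3: 538 nm (visible); m=4: 404 nm (visible); m=5: 323 nm (UV).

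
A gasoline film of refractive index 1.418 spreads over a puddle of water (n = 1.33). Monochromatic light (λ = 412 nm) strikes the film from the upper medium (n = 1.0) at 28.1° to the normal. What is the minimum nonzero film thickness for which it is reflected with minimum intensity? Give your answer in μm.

Top surface (1.0 → 1.418): reflection off a higher-index medium gives a half-wave phase shift.
Bottom surface (1.418 → 1.33): reflection off a lower-index medium gives no phase shift.
The two reflections differ by half a wavelength.
With one net inversion, destructive interference in reflection requires 2 n t cos θ_r = m λ.
Snell's law: 1.0 sin 28.1° = 1.418 sin θ_r → sin θ_r = 0.332, cos θ_r = 0.943.
Minimum nonzero at m = 1: t = λ / (2 n cos θ_r) = 412 / (2 × 1.418 × 0.943) = 154 nm.

0.154 μm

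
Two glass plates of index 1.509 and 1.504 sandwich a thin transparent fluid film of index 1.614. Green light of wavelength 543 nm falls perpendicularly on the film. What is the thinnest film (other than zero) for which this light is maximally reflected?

84.1 nm

Ray reflecting at the top interface goes from n = 1.509 toward n = 1.614: a half-wave phase shift.
Bottom surface (1.614 → 1.504): reflection off a lower-index medium gives no phase shift.
Exactly one π shift → a net half-wave offset.
So the condition for constructive reflection is 2 n t = (m + ½) λ.
Minimum at m = 0: t = λ / (4 n) = 543 / (4 × 1.614) = 84.1 nm.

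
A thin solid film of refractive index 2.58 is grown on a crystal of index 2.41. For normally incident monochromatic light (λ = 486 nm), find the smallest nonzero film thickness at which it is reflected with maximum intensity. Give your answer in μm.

0.0471 μm

Top surface (1.0 → 2.58): reflection off a higher-index medium gives a half-wave phase shift.
Bottom surface (2.58 → 2.41): reflection off a lower-index medium gives no phase shift.
Exactly one π shift → a net half-wave offset.
With one net inversion, constructive interference in reflection requires 2 n t = (m + ½) λ.
Minimum at m = 0: t = λ / (4 n) = 486 / (4 × 2.58) = 47.1 nm.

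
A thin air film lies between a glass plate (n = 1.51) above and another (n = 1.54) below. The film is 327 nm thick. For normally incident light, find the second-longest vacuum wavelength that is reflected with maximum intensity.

436 nm

At the upper boundary (n = 1.51 to n = 1.0) the reflected ray undergoes no phase shift.
Ray reflecting at the bottom interface goes from n = 1.0 toward n = 1.54: a half-wave phase shift.
Exactly one π shift → a net half-wave offset.
So the condition for constructive reflection is 2 n t = (m + ½) λ.
λ = 2 n t / (m + ½). The second-longest wavelength is m = 1: λ = 2 × 1.0 × 327 / 1.50 = 436 nm.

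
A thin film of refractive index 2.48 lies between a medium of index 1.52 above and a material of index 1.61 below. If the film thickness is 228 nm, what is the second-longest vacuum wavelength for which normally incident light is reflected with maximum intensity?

Ray reflecting at the top interface goes from n = 1.52 toward n = 2.48: a half-wave phase shift.
Ray reflecting at the bottom interface goes from n = 2.48 toward n = 1.61: no phase shift.
Net: one phase inversion between the two reflected rays.
For maximum reflection here: 2 n t = (m + ½) λ.
λ = 2 n t / (m + ½). The second-longest wavelength is m = 1: λ = 2 × 2.48 × 228 / 1.50 = 754 nm.

754 nm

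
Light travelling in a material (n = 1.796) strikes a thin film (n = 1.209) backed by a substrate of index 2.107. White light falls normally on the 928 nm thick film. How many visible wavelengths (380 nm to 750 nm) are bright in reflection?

3

Ray reflecting at the top interface goes from n = 1.796 toward n = 1.209: no phase shift.
Ray reflecting at the bottom interface goes from n = 1.209 toward n = 2.107: a half-wave phase shift.
Exactly one π shift → a net half-wave offset.
So the condition for constructive reflection is 2 n t = (m + ½) λ.
λ = 2 n t / (m + ½) = 2244 / (m + ½) nm.
m=2: 898 nm (IR); m=3: 641 nm (visible); m=4: 499 nm (visible); m=5: 408 nm (visible); m=6: 345 nm (UV).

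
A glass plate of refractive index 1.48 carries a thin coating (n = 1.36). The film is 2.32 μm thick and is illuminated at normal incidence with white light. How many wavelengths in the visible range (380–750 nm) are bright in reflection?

At the upper boundary (n = 1.0 to n = 1.36) the reflected ray undergoes a half-wave phase shift.
At the lower boundary (n = 1.36 to n = 1.48) the reflected ray undergoes a half-wave phase shift.
The two reflections carry the same phase change, so no net offset.
With no net inversion, constructive interference in reflection requires 2 n t = m λ.
λ = 2 n t / m = 6310 / m nm.
m=8: 789 nm (IR); m=9: 701 nm (visible); m=10: 631 nm (visible); m=11: 574 nm (visible); m=12: 526 nm (visible); m=13: 485 nm (visible); m=14: 451 nm (visible); m=15: 421 nm (visible); m=16: 394 nm (visible); m=17: 371 nm (UV).

8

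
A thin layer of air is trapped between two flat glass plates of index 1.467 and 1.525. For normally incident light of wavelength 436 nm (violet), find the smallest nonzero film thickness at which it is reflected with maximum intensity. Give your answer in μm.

At the upper boundary (n = 1.467 to n = 1.0) the reflected ray undergoes no phase shift.
At the lower boundary (n = 1.0 to n = 1.525) the reflected ray undergoes a half-wave phase shift.
Net: one phase inversion between the two reflected rays.
So the condition for constructive reflection is 2 n t = (m + ½) λ.
Minimum at m = 0: t = λ / (4 n) = 436 / (4 × 1.0) = 109 nm.

0.109 μm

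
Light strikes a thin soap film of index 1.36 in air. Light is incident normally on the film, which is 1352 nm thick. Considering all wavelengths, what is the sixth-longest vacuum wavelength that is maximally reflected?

669 nm

Top surface (1.0 → 1.36): reflection off a higher-index medium gives a half-wave phase shift.
Bottom surface (1.36 → 1.0): reflection off a lower-index medium gives no phase shift.
Net: one phase inversion between the two reflected rays.
For bright reflection here: 2 n t = (m + ½) λ.
λ = 2 n t / (m + ½). The sixth-longest wavelength is m = 5: λ = 2 × 1.36 × 1352 / 5.50 = 669 nm.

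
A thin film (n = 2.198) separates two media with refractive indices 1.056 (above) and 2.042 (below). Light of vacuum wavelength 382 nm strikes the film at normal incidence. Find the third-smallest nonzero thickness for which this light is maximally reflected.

217 nm

At the upper boundary (n = 1.056 to n = 2.198) the reflected ray undergoes a half-wave phase shift.
At the lower boundary (n = 2.198 to n = 2.042) the reflected ray undergoes no phase shift.
Net: one phase inversion between the two reflected rays.
So the condition for constructive reflection is 2 n t = (m + ½) λ.
The third-smallest nonzero thickness corresponds to m = 2: t = (m + ½) λ / (2 n) = 2.50 × 382 / (2 × 2.198) = 217 nm.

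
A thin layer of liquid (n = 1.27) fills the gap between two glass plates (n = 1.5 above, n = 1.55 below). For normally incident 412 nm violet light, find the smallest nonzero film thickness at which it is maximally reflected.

81.1 nm

At the upper boundary (n = 1.5 to n = 1.27) the reflected ray undergoes no phase shift.
Bottom surface (1.27 → 1.55): reflection off a higher-index medium gives a half-wave phase shift.
The two reflections differ by half a wavelength.
For maximum reflection here: 2 n t = (m + ½) λ.
Minimum at m = 0: t = λ / (4 n) = 412 / (4 × 1.27) = 81.1 nm.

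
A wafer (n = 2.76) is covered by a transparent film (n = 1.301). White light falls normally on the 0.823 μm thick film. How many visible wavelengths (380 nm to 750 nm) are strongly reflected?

At the upper boundary (n = 1.0 to n = 1.301) the reflected ray undergoes a half-wave phase shift.
Ray reflecting at the bottom interface goes from n = 1.301 toward n = 2.76: a half-wave phase shift.
Zero or two π shifts → no net half-wave offset.
For bright reflection here: 2 n t = m λ.
λ = 2 n t / m = 2141 / m nm.
m=2: 1071 nm (IR); m=3: 714 nm (visible); m=4: 535 nm (visible); m=5: 428 nm (visible); m=6: 357 nm (UV).

3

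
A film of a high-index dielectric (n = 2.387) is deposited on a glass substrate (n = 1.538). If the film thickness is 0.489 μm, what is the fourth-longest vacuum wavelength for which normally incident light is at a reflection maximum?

667 nm

At the upper boundary (n = 1.0 to n = 2.387) the reflected ray undergoes a half-wave phase shift.
Bottom surface (2.387 → 1.538): reflection off a lower-index medium gives no phase shift.
Net: one phase inversion between the two reflected rays.
With one net inversion, constructive interference in reflection requires 2 n t = (m + ½) λ.
λ = 2 n t / (m + ½). The fourth-longest wavelength is m = 3: λ = 2 × 2.387 × 489 / 3.50 = 667 nm.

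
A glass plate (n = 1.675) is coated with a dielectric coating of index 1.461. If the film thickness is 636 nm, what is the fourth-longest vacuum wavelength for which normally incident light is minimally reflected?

At the upper boundary (n = 1.0 to n = 1.461) the reflected ray undergoes a half-wave phase shift.
Bottom surface (1.461 → 1.675): reflection off a higher-index medium gives a half-wave phase shift.
Net: no relative phase inversion (both shifts match).
For weak reflection here: 2 n t = (m + ½) λ.
λ = 2 n t / (m + ½). The fourth-longest wavelength is m = 3: λ = 2 × 1.461 × 636 / 3.50 = 531 nm.

531 nm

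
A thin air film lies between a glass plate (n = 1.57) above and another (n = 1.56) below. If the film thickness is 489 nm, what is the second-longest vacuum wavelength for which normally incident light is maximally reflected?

652 nm

Top surface (1.57 → 1.0): reflection off a lower-index medium gives no phase shift.
Ray reflecting at the bottom interface goes from n = 1.0 toward n = 1.56: a half-wave phase shift.
Exactly one π shift → a net half-wave offset.
For bright reflection here: 2 n t = (m + ½) λ.
λ = 2 n t / (m + ½). The second-longest wavelength is m = 1: λ = 2 × 1.0 × 489 / 1.50 = 652 nm.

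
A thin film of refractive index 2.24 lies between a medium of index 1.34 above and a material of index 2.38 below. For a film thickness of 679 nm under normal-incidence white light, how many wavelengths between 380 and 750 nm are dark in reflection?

Ray reflecting at the top interface goes from n = 1.34 toward n = 2.24: a half-wave phase shift.
At the lower boundary (n = 2.24 to n = 2.38) the reflected ray undergoes a half-wave phase shift.
Net: no relative phase inversion (both shifts match).
With no net inversion, destructive interference in reflection requires 2 n t = (m + ½) λ.
λ = 2 n t / (m + ½) = 3042 / (m + ½) nm.
m=3: 869 nm (IR); m=4: 676 nm (visible); m=5: 553 nm (visible); m=6: 468 nm (visible); m=7: 406 nm (visible); m=8: 358 nm (UV).

4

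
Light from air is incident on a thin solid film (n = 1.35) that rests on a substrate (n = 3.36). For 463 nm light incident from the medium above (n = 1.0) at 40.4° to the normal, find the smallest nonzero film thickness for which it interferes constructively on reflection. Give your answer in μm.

At the upper boundary (n = 1.0 to n = 1.35) the reflected ray undergoes a half-wave phase shift.
Bottom surface (1.35 → 3.36): reflection off a higher-index medium gives a half-wave phase shift.
The two reflections carry the same phase change, so no net offset.
With no net inversion, constructive interference in reflection requires 2 n t cos θ_r = m λ.
Snell's law: 1.0 sin 40.4° = 1.35 sin θ_r → sin θ_r = 0.480, cos θ_r = 0.877.
Minimum nonzero at m = 1: t = λ / (2 n cos θ_r) = 463 / (2 × 1.35 × 0.877) = 195 nm.

0.195 μm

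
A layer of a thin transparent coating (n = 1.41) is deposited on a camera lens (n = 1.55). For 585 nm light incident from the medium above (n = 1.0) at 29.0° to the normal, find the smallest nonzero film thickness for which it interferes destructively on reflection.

At the upper boundary (n = 1.0 to n = 1.41) the reflected ray undergoes a half-wave phase shift.
Ray reflecting at the bottom interface goes from n = 1.41 toward n = 1.55: a half-wave phase shift.
Zero or two π shifts → no net half-wave offset.
With no net inversion, destructive interference in reflection requires 2 n t cos θ_r = (m + ½) λ.
Snell's law: 1.0 sin 29.0° = 1.41 sin θ_r → sin θ_r = 0.344, cos θ_r = 0.939.
Minimum at m = 0: t = λ / (4 n cos θ_r) = 585 / (4 × 1.41 × 0.939) = 110 nm.

110 nm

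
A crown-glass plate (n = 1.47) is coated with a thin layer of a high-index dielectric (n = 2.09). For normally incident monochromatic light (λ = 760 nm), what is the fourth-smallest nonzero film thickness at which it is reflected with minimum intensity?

727 nm

Top surface (1.0 → 2.09): reflection off a higher-index medium gives a half-wave phase shift.
At the lower boundary (n = 2.09 to n = 1.47) the reflected ray undergoes no phase shift.
Net: one phase inversion between the two reflected rays.
With one net inversion, destructive interference in reflection requires 2 n t = m λ.
The fourth-smallest nonzero thickness corresponds to m = 4: t = m λ / (2 n) = 4.00 × 760 / (2 × 2.09) = 727 nm.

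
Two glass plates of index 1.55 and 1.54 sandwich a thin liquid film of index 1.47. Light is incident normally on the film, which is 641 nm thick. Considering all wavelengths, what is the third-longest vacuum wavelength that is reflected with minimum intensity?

628 nm

At the upper boundary (n = 1.55 to n = 1.47) the reflected ray undergoes no phase shift.
Ray reflecting at the bottom interface goes from n = 1.47 toward n = 1.54: a half-wave phase shift.
Exactly one π shift → a net half-wave offset.
With one net inversion, destructive interference in reflection requires 2 n t = m λ.
λ = 2 n t / m. The third-longest wavelength is m = 3: λ = 2 × 1.47 × 641 / 3.00 = 628 nm.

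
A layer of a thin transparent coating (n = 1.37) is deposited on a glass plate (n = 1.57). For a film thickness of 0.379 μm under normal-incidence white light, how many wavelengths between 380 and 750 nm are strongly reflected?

Ray reflecting at the top interface goes from n = 1.0 toward n = 1.37: a half-wave phase shift.
Ray reflecting at the bottom interface goes from n = 1.37 toward n = 1.57: a half-wave phase shift.
Zero or two π shifts → no net half-wave offset.
With no net inversion, constructive interference in reflection requires 2 n t = m λ.
λ = 2 n t / m = 1038 / m nm.
m=1: 1038 nm (IR); m=2: 519 nm (visible); m=3: 346 nm (UV).

1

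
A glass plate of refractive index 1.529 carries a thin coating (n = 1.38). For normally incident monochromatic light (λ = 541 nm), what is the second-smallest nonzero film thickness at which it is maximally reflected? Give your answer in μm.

0.392 μm

Ray reflecting at the top interface goes from n = 1.0 toward n = 1.38: a half-wave phase shift.
At the lower boundary (n = 1.38 to n = 1.529) the reflected ray undergoes a half-wave phase shift.
The two reflections carry the same phase change, so no net offset.
With no net inversion, constructive interference in reflection requires 2 n t = m λ.
The second-smallest nonzero thickness corresponds to m = 2: t = m λ / (2 n) = 2.00 × 541 / (2 × 1.38) = 392 nm.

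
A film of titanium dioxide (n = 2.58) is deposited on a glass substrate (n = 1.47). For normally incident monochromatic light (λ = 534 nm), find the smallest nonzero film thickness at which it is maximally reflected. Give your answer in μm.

Ray reflecting at the top interface goes from n = 1.0 toward n = 2.58: a half-wave phase shift.
At the lower boundary (n = 2.58 to n = 1.47) the reflected ray undergoes no phase shift.
The two reflections differ by half a wavelength.
With one net inversion, constructive interference in reflection requires 2 n t = (m + ½) λ.
Minimum at m = 0: t = λ / (4 n) = 534 / (4 × 2.58) = 51.7 nm.

0.0517 μm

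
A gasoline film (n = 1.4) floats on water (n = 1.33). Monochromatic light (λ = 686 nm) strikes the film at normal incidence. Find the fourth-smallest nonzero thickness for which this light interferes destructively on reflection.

980 nm

Top surface (1.0 → 1.4): reflection off a higher-index medium gives a half-wave phase shift.
Bottom surface (1.4 → 1.33): reflection off a lower-index medium gives no phase shift.
The two reflections differ by half a wavelength.
For dark reflection here: 2 n t = m λ.
The fourth-smallest nonzero thickness corresponds to m = 4: t = m λ / (2 n) = 4.00 × 686 / (2 × 1.4) = 980 nm.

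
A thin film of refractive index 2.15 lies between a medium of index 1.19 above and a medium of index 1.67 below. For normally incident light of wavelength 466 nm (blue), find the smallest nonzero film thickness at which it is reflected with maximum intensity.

At the upper boundary (n = 1.19 to n = 2.15) the reflected ray undergoes a half-wave phase shift.
Ray reflecting at the bottom interface goes from n = 2.15 toward n = 1.67: no phase shift.
The two reflections differ by half a wavelength.
With one net inversion, constructive interference in reflection requires 2 n t = (m + ½) λ.
Minimum at m = 0: t = λ / (4 n) = 466 / (4 × 2.15) = 54.2 nm.

54.2 nm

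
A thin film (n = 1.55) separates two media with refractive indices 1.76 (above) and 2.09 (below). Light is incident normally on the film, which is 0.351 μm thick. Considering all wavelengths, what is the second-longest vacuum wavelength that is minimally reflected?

Ray reflecting at the top interface goes from n = 1.76 toward n = 1.55: no phase shift.
Ray reflecting at the bottom interface goes from n = 1.55 toward n = 2.09: a half-wave phase shift.
The two reflections differ by half a wavelength.
So the condition for destructive reflection is 2 n t = m λ.
λ = 2 n t / m. The second-longest wavelength is m = 2: λ = 2 × 1.55 × 351 / 2.00 = 544 nm.

544 nm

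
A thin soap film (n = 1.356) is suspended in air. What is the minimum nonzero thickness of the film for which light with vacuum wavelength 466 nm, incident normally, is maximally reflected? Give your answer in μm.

Ray reflecting at the top interface goes from n = 1.0 toward n = 1.356: a half-wave phase shift.
At the lower boundary (n = 1.356 to n = 1.0) the reflected ray undergoes no phase shift.
The two reflections differ by half a wavelength.
For bright reflection here: 2 n t = (m + ½) λ.
Minimum at m = 0: t = λ / (4 n) = 466 / (4 × 1.356) = 85.9 nm.

0.0859 μm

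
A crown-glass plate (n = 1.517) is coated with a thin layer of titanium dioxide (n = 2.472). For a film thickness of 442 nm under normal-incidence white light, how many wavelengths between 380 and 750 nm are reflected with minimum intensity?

Top surface (1.0 → 2.472): reflection off a higher-index medium gives a half-wave phase shift.
At the lower boundary (n = 2.472 to n = 1.517) the reflected ray undergoes no phase shift.
The two reflections differ by half a wavelength.
So the condition for destructive reflection is 2 n t = m λ.
λ = 2 n t / m = 2185 / m nm.
m=2: 1093 nm (IR); m=3: 728 nm (visible); m=4: 546 nm (visible); m=5: 437 nm (visible); m=6: 364 nm (UV).

3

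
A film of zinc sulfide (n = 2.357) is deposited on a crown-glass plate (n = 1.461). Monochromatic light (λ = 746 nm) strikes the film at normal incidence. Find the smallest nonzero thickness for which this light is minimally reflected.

158 nm

At the upper boundary (n = 1.0 to n = 2.357) the reflected ray undergoes a half-wave phase shift.
Ray reflecting at the bottom interface goes from n = 2.357 toward n = 1.461: no phase shift.
Net: one phase inversion between the two reflected rays.
With one net inversion, destructive interference in reflection requires 2 n t = m λ.
The smallest nonzero thickness corresponds to m = 1: t = m λ / (2 n) = 1.00 × 746 / (2 × 2.357) = 158 nm.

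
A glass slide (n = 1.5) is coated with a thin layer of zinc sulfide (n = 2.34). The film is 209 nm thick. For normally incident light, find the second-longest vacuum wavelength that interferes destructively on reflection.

489 nm

At the upper boundary (n = 1.0 to n = 2.34) the reflected ray undergoes a half-wave phase shift.
At the lower boundary (n = 2.34 to n = 1.5) the reflected ray undergoes no phase shift.
Net: one phase inversion between the two reflected rays.
So the condition for destructive reflection is 2 n t = m λ.
λ = 2 n t / m. The second-longest wavelength is m = 2: λ = 2 × 2.34 × 209 / 2.00 = 489 nm.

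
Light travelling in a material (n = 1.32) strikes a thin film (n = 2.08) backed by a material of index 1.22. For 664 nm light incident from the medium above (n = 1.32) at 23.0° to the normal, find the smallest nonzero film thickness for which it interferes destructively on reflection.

165 nm

Ray reflecting at the top interface goes from n = 1.32 toward n = 2.08: a half-wave phase shift.
Ray reflecting at the bottom interface goes from n = 2.08 toward n = 1.22: no phase shift.
The two reflections differ by half a wavelength.
So the condition for destructive reflection is 2 n t cos θ_r = m λ.
Snell's law: 1.32 sin 23.0° = 2.08 sin θ_r → sin θ_r = 0.248, cos θ_r = 0.969.
Minimum nonzero at m = 1: t = λ / (2 n cos θ_r) = 664 / (2 × 2.08 × 0.969) = 165 nm.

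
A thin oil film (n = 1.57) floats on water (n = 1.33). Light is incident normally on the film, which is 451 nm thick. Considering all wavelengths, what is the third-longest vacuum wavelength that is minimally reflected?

472 nm

At the upper boundary (n = 1.0 to n = 1.57) the reflected ray undergoes a half-wave phase shift.
Bottom surface (1.57 → 1.33): reflection off a lower-index medium gives no phase shift.
Net: one phase inversion between the two reflected rays.
For weak reflection here: 2 n t = m λ.
λ = 2 n t / m. The third-longest wavelength is m = 3: λ = 2 × 1.57 × 451 / 3.00 = 472 nm.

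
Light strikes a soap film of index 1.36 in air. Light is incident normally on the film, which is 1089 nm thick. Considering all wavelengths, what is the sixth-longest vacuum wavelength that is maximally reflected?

Ray reflecting at the top interface goes from n = 1.0 toward n = 1.36: a half-wave phase shift.
Bottom surface (1.36 → 1.0): reflection off a lower-index medium gives no phase shift.
The two reflections differ by half a wavelength.
For maximum reflection here: 2 n t = (m + ½) λ.
λ = 2 n t / (m + ½). The sixth-longest wavelength is m = 5: λ = 2 × 1.36 × 1089 / 5.50 = 539 nm.

539 nm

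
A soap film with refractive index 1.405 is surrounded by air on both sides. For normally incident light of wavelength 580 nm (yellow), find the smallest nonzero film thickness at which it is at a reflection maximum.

103 nm

Top surface (1.0 → 1.405): reflection off a higher-index medium gives a half-wave phase shift.
Bottom surface (1.405 → 1.0): reflection off a lower-index medium gives no phase shift.
The two reflections differ by half a wavelength.
So the condition for constructive reflection is 2 n t = (m + ½) λ.
Minimum at m = 0: t = λ / (4 n) = 580 / (4 × 1.405) = 103 nm.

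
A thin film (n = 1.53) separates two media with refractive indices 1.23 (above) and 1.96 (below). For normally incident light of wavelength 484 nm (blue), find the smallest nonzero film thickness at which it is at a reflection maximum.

158 nm

Ray reflecting at the top interface goes from n = 1.23 toward n = 1.53: a half-wave phase shift.
At the lower boundary (n = 1.53 to n = 1.96) the reflected ray undergoes a half-wave phase shift.
Net: no relative phase inversion (both shifts match).
So the condition for constructive reflection is 2 n t = m λ.
Minimum nonzero at m = 1: t = λ / (2 n) = 484 / (2 × 1.53) = 158 nm.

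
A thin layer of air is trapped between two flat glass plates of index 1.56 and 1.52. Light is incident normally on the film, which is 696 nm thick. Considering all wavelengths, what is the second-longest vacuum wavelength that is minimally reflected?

696 nm

Ray reflecting at the top interface goes from n = 1.56 toward n = 1.0: no phase shift.
Ray reflecting at the bottom interface goes from n = 1.0 toward n = 1.52: a half-wave phase shift.
Net: one phase inversion between the two reflected rays.
With one net inversion, destructive interference in reflection requires 2 n t = m λ.
λ = 2 n t / m. The second-longest wavelength is m = 2: λ = 2 × 1.0 × 696 / 2.00 = 696 nm.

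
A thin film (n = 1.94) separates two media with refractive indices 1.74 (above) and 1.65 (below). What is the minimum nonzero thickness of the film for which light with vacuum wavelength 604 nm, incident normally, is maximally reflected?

77.8 nm

Ray reflecting at the top interface goes from n = 1.74 toward n = 1.94: a half-wave phase shift.
Ray reflecting at the bottom interface goes from n = 1.94 toward n = 1.65: no phase shift.
The two reflections differ by half a wavelength.
With one net inversion, constructive interference in reflection requires 2 n t = (m + ½) λ.
Minimum at m = 0: t = λ / (4 n) = 604 / (4 × 1.94) = 77.8 nm.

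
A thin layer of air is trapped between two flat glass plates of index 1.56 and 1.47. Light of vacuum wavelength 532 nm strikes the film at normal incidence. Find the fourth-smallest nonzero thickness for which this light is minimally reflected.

Ray reflecting at the top interface goes from n = 1.56 toward n = 1.0: no phase shift.
Bottom surface (1.0 → 1.47): reflection off a higher-index medium gives a half-wave phase shift.
Exactly one π shift → a net half-wave offset.
For minimum reflection here: 2 n t = m λ.
The fourth-smallest nonzero thickness corresponds to m = 4: t = m λ / (2 n) = 4.00 × 532 / (2 × 1.0) = 1064 nm.

1064 nm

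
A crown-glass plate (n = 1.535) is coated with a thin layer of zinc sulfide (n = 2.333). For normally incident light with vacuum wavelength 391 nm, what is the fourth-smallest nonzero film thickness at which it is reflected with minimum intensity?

Top surface (1.0 → 2.333): reflection off a higher-index medium gives a half-wave phase shift.
Ray reflecting at the bottom interface goes from n = 2.333 toward n = 1.535: no phase shift.
The two reflections differ by half a wavelength.
With one net inversion, destructive interference in reflection requires 2 n t = m λ.
The fourth-smallest nonzero thickness corresponds to m = 4: t = m λ / (2 n) = 4.00 × 391 / (2 × 2.333) = 335 nm.

335 nm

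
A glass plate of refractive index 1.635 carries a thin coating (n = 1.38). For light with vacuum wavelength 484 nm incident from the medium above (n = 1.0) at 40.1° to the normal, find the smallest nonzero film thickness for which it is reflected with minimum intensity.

At the upper boundary (n = 1.0 to n = 1.38) the reflected ray undergoes a half-wave phase shift.
At the lower boundary (n = 1.38 to n = 1.635) the reflected ray undergoes a half-wave phase shift.
Zero or two π shifts → no net half-wave offset.
For dark reflection here: 2 n t cos θ_r = (m + ½) λ.
Snell's law: 1.0 sin 40.1° = 1.38 sin θ_r → sin θ_r = 0.467, cos θ_r = 0.884.
Minimum at m = 0: t = λ / (4 n cos θ_r) = 484 / (4 × 1.38 × 0.884) = 99.1 nm.

99.1 nm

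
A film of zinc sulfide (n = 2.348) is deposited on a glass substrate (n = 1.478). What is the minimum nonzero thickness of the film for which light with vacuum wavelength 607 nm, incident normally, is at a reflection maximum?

Top surface (1.0 → 2.348): reflection off a higher-index medium gives a half-wave phase shift.
Ray reflecting at the bottom interface goes from n = 2.348 toward n = 1.478: no phase shift.
Exactly one π shift → a net half-wave offset.
For strong reflection here: 2 n t = (m + ½) λ.
Minimum at m = 0: t = λ / (4 n) = 607 / (4 × 2.348) = 64.6 nm.

64.6 nm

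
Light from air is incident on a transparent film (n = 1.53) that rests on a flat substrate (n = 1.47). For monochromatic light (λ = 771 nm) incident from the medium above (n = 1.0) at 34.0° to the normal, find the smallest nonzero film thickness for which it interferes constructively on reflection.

135 nm

Ray reflecting at the top interface goes from n = 1.0 toward n = 1.53: a half-wave phase shift.
Bottom surface (1.53 → 1.47): reflection off a lower-index medium gives no phase shift.
Exactly one π shift → a net half-wave offset.
With one net inversion, constructive interference in reflection requires 2 n t cos θ_r = (m + ½) λ.
Snell's law: 1.0 sin 34.0° = 1.53 sin θ_r → sin θ_r = 0.365, cos θ_r = 0.931.
Minimum at m = 0: t = λ / (4 n cos θ_r) = 771 / (4 × 1.53 × 0.931) = 135 nm.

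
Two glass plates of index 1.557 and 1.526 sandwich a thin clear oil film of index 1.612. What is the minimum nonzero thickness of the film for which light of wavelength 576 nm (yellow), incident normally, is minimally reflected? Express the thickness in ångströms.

At the upper boundary (n = 1.557 to n = 1.612) the reflected ray undergoes a half-wave phase shift.
Ray reflecting at the bottom interface goes from n = 1.612 toward n = 1.526: no phase shift.
The two reflections differ by half a wavelength.
For minimum reflection here: 2 n t = m λ.
Minimum nonzero at m = 1: t = λ / (2 n) = 576 / (2 × 1.612) = 179 nm.

1787 Å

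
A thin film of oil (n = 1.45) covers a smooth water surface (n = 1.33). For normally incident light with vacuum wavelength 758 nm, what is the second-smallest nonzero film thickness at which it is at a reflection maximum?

Top surface (1.0 → 1.45): reflection off a higher-index medium gives a half-wave phase shift.
Ray reflecting at the bottom interface goes from n = 1.45 toward n = 1.33: no phase shift.
Net: one phase inversion between the two reflected rays.
With one net inversion, constructive interference in reflection requires 2 n t = (m + ½) λ.
The second-smallest nonzero thickness corresponds to m = 1: t = (m + ½) λ / (2 n) = 1.50 × 758 / (2 × 1.45) = 392 nm.

392 nm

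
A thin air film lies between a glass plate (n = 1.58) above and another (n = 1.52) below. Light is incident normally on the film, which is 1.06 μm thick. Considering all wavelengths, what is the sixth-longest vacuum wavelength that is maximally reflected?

385 nm

At the upper boundary (n = 1.58 to n = 1.0) the reflected ray undergoes no phase shift.
Bottom surface (1.0 → 1.52): reflection off a higher-index medium gives a half-wave phase shift.
Exactly one π shift → a net half-wave offset.
So the condition for constructive reflection is 2 n t = (m + ½) λ.
λ = 2 n t / (m + ½). The sixth-longest wavelength is m = 5: λ = 2 × 1.0 × 1060 / 5.50 = 385 nm.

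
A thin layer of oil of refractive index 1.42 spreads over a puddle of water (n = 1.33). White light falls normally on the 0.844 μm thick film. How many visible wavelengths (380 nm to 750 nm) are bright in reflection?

3

Top surface (1.0 → 1.42): reflection off a higher-index medium gives a half-wave phase shift.
Ray reflecting at the bottom interface goes from n = 1.42 toward n = 1.33: no phase shift.
Exactly one π shift → a net half-wave offset.
For bright reflection here: 2 n t = (m + ½) λ.
λ = 2 n t / (m + ½) = 2397 / (m + ½) nm.
m=2: 959 nm (IR); m=3: 685 nm (visible); m=4: 533 nm (visible); m=5: 436 nm (visible); m=6: 369 nm (UV).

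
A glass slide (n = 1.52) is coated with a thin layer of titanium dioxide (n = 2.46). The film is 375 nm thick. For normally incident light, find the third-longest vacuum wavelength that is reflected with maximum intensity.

At the upper boundary (n = 1.0 to n = 2.46) the reflected ray undergoes a half-wave phase shift.
Bottom surface (2.46 → 1.52): reflection off a lower-index medium gives no phase shift.
Exactly one π shift → a net half-wave offset.
With one net inversion, constructive interference in reflection requires 2 n t = (m + ½) λ.
λ = 2 n t / (m + ½). The third-longest wavelength is m = 2: λ = 2 × 2.46 × 375 / 2.50 = 738 nm.

738 nm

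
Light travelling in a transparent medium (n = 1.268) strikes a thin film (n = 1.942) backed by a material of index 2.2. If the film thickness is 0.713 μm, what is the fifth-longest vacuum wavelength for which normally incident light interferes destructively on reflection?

At the upper boundary (n = 1.268 to n = 1.942) the reflected ray undergoes a half-wave phase shift.
Ray reflecting at the bottom interface goes from n = 1.942 toward n = 2.2: a half-wave phase shift.
The two reflections carry the same phase change, so no net offset.
So the condition for destructive reflection is 2 n t = (m + ½) λ.
λ = 2 n t / (m + ½). The fifth-longest wavelength is m = 4: λ = 2 × 1.942 × 713 / 4.50 = 615 nm.

615 nm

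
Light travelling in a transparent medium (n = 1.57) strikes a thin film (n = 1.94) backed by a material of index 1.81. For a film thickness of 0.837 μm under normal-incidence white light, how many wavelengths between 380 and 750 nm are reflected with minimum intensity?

At the upper boundary (n = 1.57 to n = 1.94) the reflected ray undergoes a half-wave phase shift.
At the lower boundary (n = 1.94 to n = 1.81) the reflected ray undergoes no phase shift.
Exactly one π shift → a net half-wave offset.
So the condition for destructive reflection is 2 n t = m λ.
λ = 2 n t / m = 3248 / m nm.
m=4: 812 nm (IR); m=5: 650 nm (visible); m=6: 541 nm (visible); m=7: 464 nm (visible); m=8: 406 nm (visible); m=9: 361 nm (UV).

4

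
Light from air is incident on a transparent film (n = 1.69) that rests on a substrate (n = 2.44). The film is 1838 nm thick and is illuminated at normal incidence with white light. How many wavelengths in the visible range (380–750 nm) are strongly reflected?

At the upper boundary (n = 1.0 to n = 1.69) the reflected ray undergoes a half-wave phase shift.
Ray reflecting at the bottom interface goes from n = 1.69 toward n = 2.44: a half-wave phase shift.
Net: no relative phase inversion (both shifts match).
So the condition for constructive reflection is 2 n t = m λ.
λ = 2 n t / m = 6212 / m nm.
m=8: 777 nm (IR); m=9: 690 nm (visible); m=10: 621 nm (visible); m=11: 565 nm (visible); m=12: 518 nm (visible); m=13: 478 nm (visible); m=14: 444 nm (visible); m=15: 414 nm (visible); m=16: 388 nm (visible); m=17: 365 nm (UV).

8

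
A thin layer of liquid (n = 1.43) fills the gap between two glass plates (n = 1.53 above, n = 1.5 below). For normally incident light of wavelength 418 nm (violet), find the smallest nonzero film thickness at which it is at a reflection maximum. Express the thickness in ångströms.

731 Å

Top surface (1.53 → 1.43): reflection off a lower-index medium gives no phase shift.
Ray reflecting at the bottom interface goes from n = 1.43 toward n = 1.5: a half-wave phase shift.
Exactly one π shift → a net half-wave offset.
With one net inversion, constructive interference in reflection requires 2 n t = (m + ½) λ.
Minimum at m = 0: t = λ / (4 n) = 418 / (4 × 1.43) = 73.1 nm.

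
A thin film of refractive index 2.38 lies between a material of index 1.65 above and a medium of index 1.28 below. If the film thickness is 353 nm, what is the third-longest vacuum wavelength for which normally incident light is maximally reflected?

At the upper boundary (n = 1.65 to n = 2.38) the reflected ray undergoes a half-wave phase shift.
Bottom surface (2.38 → 1.28): reflection off a lower-index medium gives no phase shift.
The two reflections differ by half a wavelength.
For strong reflection here: 2 n t = (m + ½) λ.
λ = 2 n t / (m + ½). The third-longest wavelength is m = 2: λ = 2 × 2.38 × 353 / 2.50 = 672 nm.

672 nm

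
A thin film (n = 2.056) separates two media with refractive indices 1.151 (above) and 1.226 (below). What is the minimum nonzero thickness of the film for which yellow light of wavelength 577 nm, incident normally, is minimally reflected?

Top surface (1.151 → 2.056): reflection off a higher-index medium gives a half-wave phase shift.
Bottom surface (2.056 → 1.226): reflection off a lower-index medium gives no phase shift.
The two reflections differ by half a wavelength.
So the condition for destructive reflection is 2 n t = m λ.
Minimum nonzero at m = 1: t = λ / (2 n) = 577 / (2 × 2.056) = 140 nm.

140 nm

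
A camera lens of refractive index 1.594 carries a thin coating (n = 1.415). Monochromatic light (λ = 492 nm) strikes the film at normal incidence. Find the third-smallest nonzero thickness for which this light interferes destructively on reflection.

435 nm

At the upper boundary (n = 1.0 to n = 1.415) the reflected ray undergoes a half-wave phase shift.
Ray reflecting at the bottom interface goes from n = 1.415 toward n = 1.594: a half-wave phase shift.
Zero or two π shifts → no net half-wave offset.
With no net inversion, destructive interference in reflection requires 2 n t = (m + ½) λ.
The third-smallest nonzero thickness corresponds to m = 2: t = (m + ½) λ / (2 n) = 2.50 × 492 / (2 × 1.415) = 435 nm.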